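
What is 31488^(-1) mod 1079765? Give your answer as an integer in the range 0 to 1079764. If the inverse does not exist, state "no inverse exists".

Run Euclid on (1079765, 31488):
1079765 = 34·31488 + 9173
31488 = 3·9173 + 3969
9173 = 2·3969 + 1235
3969 = 3·1235 + 264
1235 = 4·264 + 179
264 = 1·179 + 85
179 = 2·85 + 9
85 = 9·9 + 4
9 = 2·4 + 1
4 = 4·1 + 0
Since gcd(31488, 1079765) = 1, back-substitute to write 1 as a combination:
1 = 9 − 2·4
1 = −2·85 + 19·9
1 = 19·179 − 40·85
1 = −40·264 + 59·179
1 = 59·1235 − 276·264
1 = −276·3969 + 887·1235
1 = 887·9173 − 2050·3969
1 = −2050·31488 + 7037·9173
1 = 7037·1079765 − 241308·31488
So 31488·(-241308) ≡ 1 (mod 1079765), and -241308 ≡ 838457 (mod 1079765).

838457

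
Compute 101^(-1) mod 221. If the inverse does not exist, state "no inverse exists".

gcd(221, 101) by repeated division:
221 = 2·101 + 19
101 = 5·19 + 6
19 = 3·6 + 1
6 = 6·1 + 0
The gcd is 1. Working backward:
1 = 19 − 3·6
1 = −3·101 + 16·19
1 = 16·221 − 35·101
Thus 101·(-35) ≡ 1 (mod 221); reducing, -35 mod 221 = 186.

186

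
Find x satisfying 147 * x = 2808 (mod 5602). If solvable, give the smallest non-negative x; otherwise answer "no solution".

First find gcd(147, 5602):
5602 = 38·147 + 16
147 = 9·16 + 3
16 = 5·3 + 1
3 = 3·1 + 0
gcd = 1, so a unique solution mod 5602 exists.
Back-substitute for the Bézout coefficients:
1 = 16 − 5·3
1 = −5·147 + 46·16
1 = 46·5602 − 1753·147
So 147·(-1753) ≡ 1 (mod 5602), giving 147⁻¹ ≡ 3849.
x ≡ 147⁻¹·2808 ≡ 3849·2808 ≡ 1734 (mod 5602).

1734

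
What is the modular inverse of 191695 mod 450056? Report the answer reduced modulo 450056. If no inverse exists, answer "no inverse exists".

gcd(450056, 191695) by repeated division:
450056 = 2×191695 + 66666
191695 = 2×66666 + 58363
66666 = 1×58363 + 8303
58363 = 7×8303 + 242
8303 = 34×242 + 75
242 = 3×75 + 17
75 = 4×17 + 7
17 = 2×7 + 3
7 = 2×3 + 1
3 = 3×1 + 0
Since gcd(191695, 450056) = 1, back-substitute to write 1 as a combination:
1 = 7 − 2·3
1 = −2·17 + 5·7
1 = 5·75 − 22·17
1 = −22·242 + 71·75
1 = 71·8303 − 2436·242
1 = −2436·58363 + 17123·8303
1 = 17123·66666 − 19559·58363
1 = −19559·191695 + 56241·66666
1 = 56241·450056 − 132041·191695
So 191695·(-132041) ≡ 1 (mod 450056), and -132041 ≡ 318015 (mod 450056).

318015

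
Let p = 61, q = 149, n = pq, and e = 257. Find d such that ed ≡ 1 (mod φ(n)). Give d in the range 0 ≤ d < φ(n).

φ(n) = (p−1)(q−1) = 60·148 = 8880.
Need d with 257·d ≡ 1 (mod 8880). Apply the extended Euclidean algorithm:
8880 = 34×257 + 142
257 = 1×142 + 115
142 = 1×115 + 27
115 = 4×27 + 7
27 = 3×7 + 6
7 = 1×6 + 1
6 = 6×1 + 0
Back-substitute:
1 = 7 − 6
1 = −27 + 4·7
1 = 4·115 − 17·27
1 = −17·142 + 21·115
1 = 21·257 − 38·142
1 = −38·8880 + 1313·257
So 257·1313 ≡ 1 (mod 8880), hence d = 1313.

1313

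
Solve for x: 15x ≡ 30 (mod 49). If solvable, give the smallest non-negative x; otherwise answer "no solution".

First find gcd(15, 49):
49 = 3*15 + 4
15 = 3*4 + 3
4 = 1*3 + 1
3 = 3*1 + 0
gcd = 1, so a unique solution mod 49 exists.
Back-substitute for the Bézout coefficients:
1 = 4 − 3
1 = −15 + 4·4
1 = 4·49 − 13·15
So 15·(-13) ≡ 1 (mod 49), giving 15⁻¹ ≡ 36.
x ≡ 15⁻¹·30 ≡ 36·30 ≡ 2 (mod 49).

2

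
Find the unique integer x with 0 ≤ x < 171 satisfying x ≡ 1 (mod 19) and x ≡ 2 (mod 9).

20

Write x = 1 + 19·k. Then 19·k ≡ 2 − 1 ≡ 1 (mod 9).
Need 19⁻¹ mod 9. Extended Euclid on (9, 1):
9 = 9*1 + 0
19⁻¹ ≡ 1 (mod 9), so k ≡ 1·1 ≡ 1 (mod 9).
x = 1 + 19·1 = 20.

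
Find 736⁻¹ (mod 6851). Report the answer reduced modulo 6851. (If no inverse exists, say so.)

Extended Euclidean algorithm:
6851 = 9*736 + 227
736 = 3*227 + 55
227 = 4*55 + 7
55 = 7*7 + 6
7 = 1*6 + 1
6 = 6*1 + 0
Since gcd(736, 6851) = 1, back-substitute to write 1 as a combination:
1 = 7 − 6
1 = −55 + 8·7
1 = 8·227 − 33·55
1 = −33·736 + 107·227
1 = 107·6851 − 996·736
So 736·(-996) ≡ 1 (mod 6851), and -996 ≡ 5855 (mod 6851).

5855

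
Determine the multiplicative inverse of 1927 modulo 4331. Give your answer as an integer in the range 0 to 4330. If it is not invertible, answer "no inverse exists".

gcd(4331, 1927) by repeated division:
4331 = 2*1927 + 477
1927 = 4*477 + 19
477 = 25*19 + 2
19 = 9*2 + 1
2 = 2*1 + 0
gcd = 1, so the inverse exists. Back-substitute:
1 = 19 − 9·2
1 = −9·477 + 226·19
1 = 226·1927 − 913·477
1 = −913·4331 + 2052·1927
So 1927·2052 ≡ 1 (mod 4331).

2052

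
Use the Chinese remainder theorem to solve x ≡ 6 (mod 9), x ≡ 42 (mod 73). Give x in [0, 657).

42

Write x = 6 + 9·k. Then 9·k ≡ 42 − 6 ≡ 36 (mod 73).
Need 9⁻¹ mod 73. Extended Euclid on (73, 9):
73 = 8·9 + 1
9 = 9·1 + 0
Back-substitute:
1 = 73 − 8·9
9⁻¹ ≡ 65 (mod 73), so k ≡ 65·36 ≡ 4 (mod 73).
x = 6 + 9·4 = 42.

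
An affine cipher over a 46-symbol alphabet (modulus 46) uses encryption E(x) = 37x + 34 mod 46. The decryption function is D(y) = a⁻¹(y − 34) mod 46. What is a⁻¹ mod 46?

5

Apply the Euclidean algorithm to 46 and 37:
46 = 1*37 + 9
37 = 4*9 + 1
9 = 9*1 + 0
The gcd is 1. Working backward:
1 = 37 − 4·9
1 = −4·46 + 5·37
So 37·5 ≡ 1 (mod 46).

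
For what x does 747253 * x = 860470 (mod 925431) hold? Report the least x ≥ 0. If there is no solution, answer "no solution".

First find gcd(747253, 925431):
925431 = 1·747253 + 178178
747253 = 4·178178 + 34541
178178 = 5·34541 + 5473
34541 = 6·5473 + 1703
5473 = 3·1703 + 364
1703 = 4·364 + 247
364 = 1·247 + 117
247 = 2·117 + 13
117 = 9·13 + 0
gcd = 13 and 13 | 860470, so solutions exist. Divide through by 13: 57481x ≡ 66190 (mod 71187).
Now find 57481⁻¹ mod 71187:
71187 = 1·57481 + 13706
57481 = 4·13706 + 2657
13706 = 5·2657 + 421
2657 = 6·421 + 131
421 = 3·131 + 28
131 = 4·28 + 19
28 = 1·19 + 9
19 = 2·9 + 1
9 = 9·1 + 0
Back-substitute:
1 = 19 − 2·9
1 = −2·28 + 3·19
1 = 3·131 − 14·28
1 = −14·421 + 45·131
1 = 45·2657 − 284·421
1 = −284·13706 + 1465·2657
1 = 1465·57481 − 6144·13706
1 = −6144·71187 + 7609·57481
So 57481⁻¹ ≡ 7609 (mod 71187).
Then x ≡ 7609·66190 ≡ 62872 (mod 71187); the smallest non-negative solution is x = 62872.

62872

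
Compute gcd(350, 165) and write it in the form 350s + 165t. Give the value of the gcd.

5

Apply Euclid's algorithm to 350 and 165:
350 = 2·165 + 20
165 = 8·20 + 5
20 = 4·5 + 0
gcd(350, 165) = 5.
Working backward:
5 = 165 − 8·20
5 = −8·350 + 17·165
So 5 = (-8)·350 + (17)·165.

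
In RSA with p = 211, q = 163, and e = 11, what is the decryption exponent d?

12371

φ(n) = (p−1)(q−1) = 210·162 = 34020.
Need d with 11·d ≡ 1 (mod 34020). Apply the extended Euclidean algorithm:
34020 = 3092×11 + 8
11 = 1×8 + 3
8 = 2×3 + 2
3 = 1×2 + 1
2 = 2×1 + 0
Back-substitute:
1 = 3 − 2
1 = −8 + 3·3
1 = 3·11 − 4·8
1 = −4·34020 + 12371·11
So 11·12371 ≡ 1 (mod 34020), hence d = 12371.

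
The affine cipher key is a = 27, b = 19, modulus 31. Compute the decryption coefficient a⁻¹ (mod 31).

23

Run Euclid on (31, 27):
31 = 1×27 + 4
27 = 6×4 + 3
4 = 1×3 + 1
3 = 3×1 + 0
Since gcd(27, 31) = 1, back-substitute to write 1 as a combination:
1 = 4 − 3
1 = −27 + 7·4
1 = 7·31 − 8·27
So 27·(-8) ≡ 1 (mod 31), and -8 ≡ 23 (mod 31).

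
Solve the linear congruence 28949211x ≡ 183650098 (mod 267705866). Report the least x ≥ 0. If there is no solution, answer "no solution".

59185126

First find gcd(28949211, 267705866):
267705866 = 9·28949211 + 7162967
28949211 = 4·7162967 + 297343
7162967 = 24·297343 + 26735
297343 = 11·26735 + 3258
26735 = 8·3258 + 671
3258 = 4·671 + 574
671 = 1·574 + 97
574 = 5·97 + 89
97 = 1·89 + 8
89 = 11·8 + 1
8 = 8·1 + 0
gcd = 1, so a unique solution mod 267705866 exists.
Back-substitute for the Bézout coefficients:
1 = 89 − 11·8
1 = −11·97 + 12·89
1 = 12·574 − 71·97
1 = −71·671 + 83·574
1 = 83·3258 − 403·671
1 = −403·26735 + 3307·3258
1 = 3307·297343 − 36780·26735
1 = −36780·7162967 + 886027·297343
1 = 886027·28949211 − 3580888·7162967
1 = −3580888·267705866 + 33114019·28949211
So 28949211·(33114019) ≡ 1 (mod 267705866), giving 28949211⁻¹ ≡ 33114019.
x ≡ 28949211⁻¹·183650098 ≡ 33114019·183650098 ≡ 59185126 (mod 267705866).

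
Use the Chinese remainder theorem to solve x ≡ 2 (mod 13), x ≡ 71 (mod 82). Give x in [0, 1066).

1055

Write x = 2 + 13·k. Then 13·k ≡ 71 − 2 ≡ 69 (mod 82).
Need 13⁻¹ mod 82. Extended Euclid on (82, 13):
82 = 6×13 + 4
13 = 3×4 + 1
4 = 4×1 + 0
Back-substitute:
1 = 13 − 3·4
1 = −3·82 + 19·13
13⁻¹ ≡ 19 (mod 82), so k ≡ 19·69 ≡ 81 (mod 82).
x = 2 + 13·81 = 1055.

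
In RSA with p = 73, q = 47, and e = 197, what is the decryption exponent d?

φ(n) = (p−1)(q−1) = 72·46 = 3312.
Need d with 197·d ≡ 1 (mod 3312). Apply the extended Euclidean algorithm:
3312 = 16*197 + 160
197 = 1*160 + 37
160 = 4*37 + 12
37 = 3*12 + 1
12 = 12*1 + 0
Back-substitute:
1 = 37 − 3·12
1 = −3·160 + 13·37
1 = 13·197 − 16·160
1 = −16·3312 + 269·197
So 197·269 ≡ 1 (mod 3312), hence d = 269.

269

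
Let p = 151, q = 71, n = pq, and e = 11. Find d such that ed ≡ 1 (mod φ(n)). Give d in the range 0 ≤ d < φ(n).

8591

φ(n) = (p−1)(q−1) = 150·70 = 10500.
Need d with 11·d ≡ 1 (mod 10500). Apply the extended Euclidean algorithm:
10500 = 954*11 + 6
11 = 1*6 + 5
6 = 1*5 + 1
5 = 5*1 + 0
Back-substitute:
1 = 6 − 5
1 = −11 + 2·6
1 = 2·10500 − 1909·11
So 11·(-1909) ≡ 1 (mod 10500), hence d ≡ -1909 ≡ 8591 (mod 10500).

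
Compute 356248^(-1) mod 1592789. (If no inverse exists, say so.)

gcd(1592789, 356248) by repeated division:
1592789 = 4*356248 + 167797
356248 = 2*167797 + 20654
167797 = 8*20654 + 2565
20654 = 8*2565 + 134
2565 = 19*134 + 19
134 = 7*19 + 1
19 = 19*1 + 0
gcd = 1, so the inverse exists. Back-substitute:
1 = 134 − 7·19
1 = −7·2565 + 134·134
1 = 134·20654 − 1079·2565
1 = −1079·167797 + 8766·20654
1 = 8766·356248 − 18611·167797
1 = −18611·1592789 + 83210·356248
So 356248·83210 ≡ 1 (mod 1592789).

83210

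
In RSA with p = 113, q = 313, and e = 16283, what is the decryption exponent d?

φ(n) = (p−1)(q−1) = 112·312 = 34944.
Need d with 16283·d ≡ 1 (mod 34944). Apply the extended Euclidean algorithm:
34944 = 2×16283 + 2378
16283 = 6×2378 + 2015
2378 = 1×2015 + 363
2015 = 5×363 + 200
363 = 1×200 + 163
200 = 1×163 + 37
163 = 4×37 + 15
37 = 2×15 + 7
15 = 2×7 + 1
7 = 7×1 + 0
Back-substitute:
1 = 15 − 2·7
1 = −2·37 + 5·15
1 = 5·163 − 22·37
1 = −22·200 + 27·163
1 = 27·363 − 49·200
1 = −49·2015 + 272·363
1 = 272·2378 − 321·2015
1 = −321·16283 + 2198·2378
1 = 2198·34944 − 4717·16283
So 16283·(-4717) ≡ 1 (mod 34944), hence d ≡ -4717 ≡ 30227 (mod 34944).

30227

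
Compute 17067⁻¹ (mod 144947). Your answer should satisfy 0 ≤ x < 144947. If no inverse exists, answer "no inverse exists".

Extended Euclidean algorithm:
144947 = 8×17067 + 8411
17067 = 2×8411 + 245
8411 = 34×245 + 81
245 = 3×81 + 2
81 = 40×2 + 1
2 = 2×1 + 0
gcd = 1, so the inverse exists. Back-substitute:
1 = 81 − 40·2
1 = −40·245 + 121·81
1 = 121·8411 − 4154·245
1 = −4154·17067 + 8429·8411
1 = 8429·144947 − 71586·17067
Thus 17067·(-71586) ≡ 1 (mod 144947); reducing, -71586 mod 144947 = 73361.

73361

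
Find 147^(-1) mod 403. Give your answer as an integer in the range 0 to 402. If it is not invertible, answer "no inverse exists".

Extended Euclidean algorithm:
403 = 2*147 + 109
147 = 1*109 + 38
109 = 2*38 + 33
38 = 1*33 + 5
33 = 6*5 + 3
5 = 1*3 + 2
3 = 1*2 + 1
2 = 2*1 + 0
gcd = 1, so the inverse exists. Back-substitute:
1 = 3 − 2
1 = −5 + 2·3
1 = 2·33 − 13·5
1 = −13·38 + 15·33
1 = 15·109 − 43·38
1 = −43·147 + 58·109
1 = 58·403 − 159·147
Hence 147⁻¹ ≡ -159 ≡ 244 (mod 403).

244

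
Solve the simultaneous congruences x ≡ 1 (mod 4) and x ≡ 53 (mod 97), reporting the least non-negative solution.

53

Write x = 1 + 4·k. Then 4·k ≡ 53 − 1 ≡ 52 (mod 97).
Need 4⁻¹ mod 97. Extended Euclid on (97, 4):
97 = 24×4 + 1
4 = 4×1 + 0
Back-substitute:
1 = 97 − 24·4
4⁻¹ ≡ 73 (mod 97), so k ≡ 73·52 ≡ 13 (mod 97).
x = 1 + 4·13 = 53.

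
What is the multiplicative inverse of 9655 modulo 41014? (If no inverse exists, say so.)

Extended Euclidean algorithm:
41014 = 4*9655 + 2394
9655 = 4*2394 + 79
2394 = 30*79 + 24
79 = 3*24 + 7
24 = 3*7 + 3
7 = 2*3 + 1
3 = 3*1 + 0
Since gcd(9655, 41014) = 1, back-substitute to write 1 as a combination:
1 = 7 − 2·3
1 = −2·24 + 7·7
1 = 7·79 − 23·24
1 = −23·2394 + 697·79
1 = 697·9655 − 2811·2394
1 = −2811·41014 + 11941·9655
So 9655·11941 ≡ 1 (mod 41014).

11941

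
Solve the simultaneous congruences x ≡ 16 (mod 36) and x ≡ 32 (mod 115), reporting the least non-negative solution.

Write x = 16 + 36·k. Then 36·k ≡ 32 − 16 ≡ 16 (mod 115).
Need 36⁻¹ mod 115. Extended Euclid on (115, 36):
115 = 3*36 + 7
36 = 5*7 + 1
7 = 7*1 + 0
Back-substitute:
1 = 36 − 5·7
1 = −5·115 + 16·36
36⁻¹ ≡ 16 (mod 115), so k ≡ 16·16 ≡ 26 (mod 115).
x = 16 + 36·26 = 952.

952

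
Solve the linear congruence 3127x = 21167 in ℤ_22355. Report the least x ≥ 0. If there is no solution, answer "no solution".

First find gcd(3127, 22355):
22355 = 7*3127 + 466
3127 = 6*466 + 331
466 = 1*331 + 135
331 = 2*135 + 61
135 = 2*61 + 13
61 = 4*13 + 9
13 = 1*9 + 4
9 = 2*4 + 1
4 = 4*1 + 0
gcd = 1, so a unique solution mod 22355 exists.
Back-substitute for the Bézout coefficients:
1 = 9 − 2·4
1 = −2·13 + 3·9
1 = 3·61 − 14·13
1 = −14·135 + 31·61
1 = 31·331 − 76·135
1 = −76·466 + 107·331
1 = 107·3127 − 718·466
1 = −718·22355 + 5133·3127
So 3127·(5133) ≡ 1 (mod 22355), giving 3127⁻¹ ≡ 5133.
x ≡ 3127⁻¹·21167 ≡ 5133·21167 ≡ 4911 (mod 22355).

4911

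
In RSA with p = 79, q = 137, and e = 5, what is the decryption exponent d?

φ(n) = (p−1)(q−1) = 78·136 = 10608.
Need d with 5·d ≡ 1 (mod 10608). Apply the extended Euclidean algorithm:
10608 = 2121*5 + 3
5 = 1*3 + 2
3 = 1*2 + 1
2 = 2*1 + 0
Back-substitute:
1 = 3 − 2
1 = −5 + 2·3
1 = 2·10608 − 4243·5
So 5·(-4243) ≡ 1 (mod 10608), hence d ≡ -4243 ≡ 6365 (mod 10608).

6365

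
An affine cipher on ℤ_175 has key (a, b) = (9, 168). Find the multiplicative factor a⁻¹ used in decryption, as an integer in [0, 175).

Apply the Euclidean algorithm to 175 and 9:
175 = 19*9 + 4
9 = 2*4 + 1
4 = 4*1 + 0
Since gcd(9, 175) = 1, back-substitute to write 1 as a combination:
1 = 9 − 2·4
1 = −2·175 + 39·9
So 9·39 ≡ 1 (mod 175).

39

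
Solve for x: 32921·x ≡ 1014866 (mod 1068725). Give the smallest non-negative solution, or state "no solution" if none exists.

no solution

gcd(32921, 1068725):
1068725 = 32*32921 + 15253
32921 = 2*15253 + 2415
15253 = 6*2415 + 763
2415 = 3*763 + 126
763 = 6*126 + 7
126 = 18*7 + 0
gcd = 7, but 7 ∤ 1014866, so the congruence has no solution.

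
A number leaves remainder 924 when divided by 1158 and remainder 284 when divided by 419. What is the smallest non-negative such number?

483810

Write x = 924 + 1158·k. Then 1158·k ≡ 284 − 924 ≡ 198 (mod 419).
Need 1158⁻¹ mod 419. Extended Euclid on (419, 320):
419 = 1*320 + 99
320 = 3*99 + 23
99 = 4*23 + 7
23 = 3*7 + 2
7 = 3*2 + 1
2 = 2*1 + 0
Back-substitute:
1 = 7 − 3·2
1 = −3·23 + 10·7
1 = 10·99 − 43·23
1 = −43·320 + 139·99
1 = 139·419 − 182·320
1158⁻¹ ≡ 237 (mod 419), so k ≡ 237·198 ≡ 417 (mod 419).
x = 924 + 1158·417 = 483810.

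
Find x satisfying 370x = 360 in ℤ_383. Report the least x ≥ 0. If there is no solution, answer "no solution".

First find gcd(370, 383):
383 = 1*370 + 13
370 = 28*13 + 6
13 = 2*6 + 1
6 = 6*1 + 0
gcd = 1, so a unique solution mod 383 exists.
Back-substitute for the Bézout coefficients:
1 = 13 − 2·6
1 = −2·370 + 57·13
1 = 57·383 − 59·370
So 370·(-59) ≡ 1 (mod 383), giving 370⁻¹ ≡ 324.
x ≡ 370⁻¹·360 ≡ 324·360 ≡ 208 (mod 383).

208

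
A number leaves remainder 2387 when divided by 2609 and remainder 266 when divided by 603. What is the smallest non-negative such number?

Write x = 2387 + 2609·k. Then 2609·k ≡ 266 − 2387 ≡ 291 (mod 603).
Need 2609⁻¹ mod 603. Extended Euclid on (603, 197):
603 = 3*197 + 12
197 = 16*12 + 5
12 = 2*5 + 2
5 = 2*2 + 1
2 = 2*1 + 0
Back-substitute:
1 = 5 − 2·2
1 = −2·12 + 5·5
1 = 5·197 − 82·12
1 = −82·603 + 251·197
2609⁻¹ ≡ 251 (mod 603), so k ≡ 251·291 ≡ 78 (mod 603).
x = 2387 + 2609·78 = 205889.

205889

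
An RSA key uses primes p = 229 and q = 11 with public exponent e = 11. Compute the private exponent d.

1451

φ(n) = (p−1)(q−1) = 228·10 = 2280.
Need d with 11·d ≡ 1 (mod 2280). Apply the extended Euclidean algorithm:
2280 = 207×11 + 3
11 = 3×3 + 2
3 = 1×2 + 1
2 = 2×1 + 0
Back-substitute:
1 = 3 − 2
1 = −11 + 4·3
1 = 4·2280 − 829·11
So 11·(-829) ≡ 1 (mod 2280), hence d ≡ -829 ≡ 1451 (mod 2280).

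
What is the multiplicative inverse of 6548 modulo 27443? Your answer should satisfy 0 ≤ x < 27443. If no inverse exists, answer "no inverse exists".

8336

Run Euclid on (27443, 6548):
27443 = 4×6548 + 1251
6548 = 5×1251 + 293
1251 = 4×293 + 79
293 = 3×79 + 56
79 = 1×56 + 23
56 = 2×23 + 10
23 = 2×10 + 3
10 = 3×3 + 1
3 = 3×1 + 0
gcd = 1, so the inverse exists. Back-substitute:
1 = 10 − 3·3
1 = −3·23 + 7·10
1 = 7·56 − 17·23
1 = −17·79 + 24·56
1 = 24·293 − 89·79
1 = −89·1251 + 380·293
1 = 380·6548 − 1989·1251
1 = −1989·27443 + 8336·6548
So 6548·8336 ≡ 1 (mod 27443).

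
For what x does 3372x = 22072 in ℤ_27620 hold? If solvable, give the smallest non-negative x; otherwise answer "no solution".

First find gcd(3372, 27620):
27620 = 8·3372 + 644
3372 = 5·644 + 152
644 = 4·152 + 36
152 = 4·36 + 8
36 = 4·8 + 4
8 = 2·4 + 0
gcd = 4 and 4 | 22072, so solutions exist. Divide through by 4: 843x ≡ 5518 (mod 6905).
Now find 843⁻¹ mod 6905:
6905 = 8×843 + 161
843 = 5×161 + 38
161 = 4×38 + 9
38 = 4×9 + 2
9 = 4×2 + 1
2 = 2×1 + 0
Back-substitute:
1 = 9 − 4·2
1 = −4·38 + 17·9
1 = 17·161 − 72·38
1 = −72·843 + 377·161
1 = 377·6905 − 3088·843
So 843·(-3088) ≡ 1 (mod 6905), i.e. 843⁻¹ ≡ 3817.
Then x ≡ 3817·5518 ≡ 1956 (mod 6905); the smallest non-negative solution is x = 1956.

1956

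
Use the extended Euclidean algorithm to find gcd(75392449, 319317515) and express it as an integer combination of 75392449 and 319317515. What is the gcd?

Repeated division:
319317515 = 4×75392449 + 17747719
75392449 = 4×17747719 + 4401573
17747719 = 4×4401573 + 141427
4401573 = 31×141427 + 17336
141427 = 8×17336 + 2739
17336 = 6×2739 + 902
2739 = 3×902 + 33
902 = 27×33 + 11
33 = 3×11 + 0
gcd(75392449, 319317515) = 11.
Express as a combination:
11 = 902 − 27·33
11 = −27·2739 + 82·902
11 = 82·17336 − 519·2739
11 = −519·141427 + 4234·17336
11 = 4234·4401573 − 131773·141427
11 = −131773·17747719 + 531326·4401573
11 = 531326·75392449 − 2257077·17747719
11 = −2257077·319317515 + 9559634·75392449
So 11 = (-2257077)·319317515 + (9559634)·75392449.

11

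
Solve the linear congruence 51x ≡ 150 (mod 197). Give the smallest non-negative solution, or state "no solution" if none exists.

142

First find gcd(51, 197):
197 = 3·51 + 44
51 = 1·44 + 7
44 = 6·7 + 2
7 = 3·2 + 1
2 = 2·1 + 0
gcd = 1, so a unique solution mod 197 exists.
Back-substitute for the Bézout coefficients:
1 = 7 − 3·2
1 = −3·44 + 19·7
1 = 19·51 − 22·44
1 = −22·197 + 85·51
So 51·(85) ≡ 1 (mod 197), giving 51⁻¹ ≡ 85.
x ≡ 51⁻¹·150 ≡ 85·150 ≡ 142 (mod 197).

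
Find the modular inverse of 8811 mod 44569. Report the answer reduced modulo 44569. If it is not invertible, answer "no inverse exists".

14654

Apply the Euclidean algorithm to 44569 and 8811:
44569 = 5·8811 + 514
8811 = 17·514 + 73
514 = 7·73 + 3
73 = 24·3 + 1
3 = 3·1 + 0
Since gcd(8811, 44569) = 1, back-substitute to write 1 as a combination:
1 = 73 − 24·3
1 = −24·514 + 169·73
1 = 169·8811 − 2897·514
1 = −2897·44569 + 14654·8811
So 8811·14654 ≡ 1 (mod 44569).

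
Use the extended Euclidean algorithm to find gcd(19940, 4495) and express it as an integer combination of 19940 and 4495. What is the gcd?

Euclidean algorithm:
19940 = 4·4495 + 1960
4495 = 2·1960 + 575
1960 = 3·575 + 235
575 = 2·235 + 105
235 = 2·105 + 25
105 = 4·25 + 5
25 = 5·5 + 0
gcd(19940, 4495) = 5.
Express as a combination:
5 = 105 − 4·25
5 = −4·235 + 9·105
5 = 9·575 − 22·235
5 = −22·1960 + 75·575
5 = 75·4495 − 172·1960
5 = −172·19940 + 763·4495
So 5 = (-172)·19940 + (763)·4495.

5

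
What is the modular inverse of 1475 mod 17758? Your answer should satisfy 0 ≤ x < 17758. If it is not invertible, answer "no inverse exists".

2143

Apply the Euclidean algorithm to 17758 and 1475:
17758 = 12×1475 + 58
1475 = 25×58 + 25
58 = 2×25 + 8
25 = 3×8 + 1
8 = 8×1 + 0
Since gcd(1475, 17758) = 1, back-substitute to write 1 as a combination:
1 = 25 − 3·8
1 = −3·58 + 7·25
1 = 7·1475 − 178·58
1 = −178·17758 + 2143·1475
So 1475·2143 ≡ 1 (mod 17758).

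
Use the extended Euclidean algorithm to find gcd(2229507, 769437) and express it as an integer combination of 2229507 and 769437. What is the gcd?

9

Euclidean algorithm:
2229507 = 2*769437 + 690633
769437 = 1*690633 + 78804
690633 = 8*78804 + 60201
78804 = 1*60201 + 18603
60201 = 3*18603 + 4392
18603 = 4*4392 + 1035
4392 = 4*1035 + 252
1035 = 4*252 + 27
252 = 9*27 + 9
27 = 3*9 + 0
gcd(2229507, 769437) = 9.
Back-substituting:
9 = 252 − 9·27
9 = −9·1035 + 37·252
9 = 37·4392 − 157·1035
9 = −157·18603 + 665·4392
9 = 665·60201 − 2152·18603
9 = −2152·78804 + 2817·60201
9 = 2817·690633 − 24688·78804
9 = −24688·769437 + 27505·690633
9 = 27505·2229507 − 79698·769437
So 9 = (27505)·2229507 + (-79698)·769437.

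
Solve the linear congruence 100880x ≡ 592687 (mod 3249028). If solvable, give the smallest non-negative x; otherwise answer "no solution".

gcd(100880, 3249028):
3249028 = 32×100880 + 20868
100880 = 4×20868 + 17408
20868 = 1×17408 + 3460
17408 = 5×3460 + 108
3460 = 32×108 + 4
108 = 27×4 + 0
gcd = 4, but 4 ∤ 592687, so the congruence has no solution.

no solution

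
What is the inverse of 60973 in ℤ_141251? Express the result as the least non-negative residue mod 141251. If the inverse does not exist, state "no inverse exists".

Euclidean algorithm on 141251, 60973:
141251 = 2*60973 + 19305
60973 = 3*19305 + 3058
19305 = 6*3058 + 957
3058 = 3*957 + 187
957 = 5*187 + 22
187 = 8*22 + 11
22 = 2*11 + 0
gcd(60973, 141251) = 11 ≠ 1, so 60973 has no multiplicative inverse modulo 141251.

no inverse exists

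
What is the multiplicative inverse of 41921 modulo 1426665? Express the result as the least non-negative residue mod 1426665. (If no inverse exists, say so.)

321026

gcd(1426665, 41921) by repeated division:
1426665 = 34*41921 + 1351
41921 = 31*1351 + 40
1351 = 33*40 + 31
40 = 1*31 + 9
31 = 3*9 + 4
9 = 2*4 + 1
4 = 4*1 + 0
Since gcd(41921, 1426665) = 1, back-substitute to write 1 as a combination:
1 = 9 − 2·4
1 = −2·31 + 7·9
1 = 7·40 − 9·31
1 = −9·1351 + 304·40
1 = 304·41921 − 9433·1351
1 = −9433·1426665 + 321026·41921
So 41921·321026 ≡ 1 (mod 1426665).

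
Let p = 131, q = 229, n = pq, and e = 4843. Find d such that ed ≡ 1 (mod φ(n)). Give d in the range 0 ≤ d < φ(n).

φ(n) = (p−1)(q−1) = 130·228 = 29640.
Need d with 4843·d ≡ 1 (mod 29640). Apply the extended Euclidean algorithm:
29640 = 6×4843 + 582
4843 = 8×582 + 187
582 = 3×187 + 21
187 = 8×21 + 19
21 = 1×19 + 2
19 = 9×2 + 1
2 = 2×1 + 0
Back-substitute:
1 = 19 − 9·2
1 = −9·21 + 10·19
1 = 10·187 − 89·21
1 = −89·582 + 277·187
1 = 277·4843 − 2305·582
1 = −2305·29640 + 14107·4843
So 4843·14107 ≡ 1 (mod 29640), hence d = 14107.

14107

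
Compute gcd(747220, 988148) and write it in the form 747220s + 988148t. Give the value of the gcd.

4

Euclidean algorithm:
988148 = 1*747220 + 240928
747220 = 3*240928 + 24436
240928 = 9*24436 + 21004
24436 = 1*21004 + 3432
21004 = 6*3432 + 412
3432 = 8*412 + 136
412 = 3*136 + 4
136 = 34*4 + 0
gcd(747220, 988148) = 4.
Back-substituting:
4 = 412 − 3·136
4 = −3·3432 + 25·412
4 = 25·21004 − 153·3432
4 = −153·24436 + 178·21004
4 = 178·240928 − 1755·24436
4 = −1755·747220 + 5443·240928
4 = 5443·988148 − 7198·747220
So 4 = (5443)·988148 + (-7198)·747220.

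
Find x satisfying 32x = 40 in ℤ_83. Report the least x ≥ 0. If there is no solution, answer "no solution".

22

First find gcd(32, 83):
83 = 2·32 + 19
32 = 1·19 + 13
19 = 1·13 + 6
13 = 2·6 + 1
6 = 6·1 + 0
gcd = 1, so a unique solution mod 83 exists.
Back-substitute for the Bézout coefficients:
1 = 13 − 2·6
1 = −2·19 + 3·13
1 = 3·32 − 5·19
1 = −5·83 + 13·32
So 32·(13) ≡ 1 (mod 83), giving 32⁻¹ ≡ 13.
x ≡ 32⁻¹·40 ≡ 13·40 ≡ 22 (mod 83).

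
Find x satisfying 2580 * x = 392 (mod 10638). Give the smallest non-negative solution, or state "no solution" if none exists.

gcd(2580, 10638):
10638 = 4·2580 + 318
2580 = 8·318 + 36
318 = 8·36 + 30
36 = 1·30 + 6
30 = 5·6 + 0
gcd = 6, but 6 ∤ 392, so the congruence has no solution.

no solution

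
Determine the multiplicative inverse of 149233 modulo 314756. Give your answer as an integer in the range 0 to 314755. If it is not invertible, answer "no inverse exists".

236637

Extended Euclidean algorithm:
314756 = 2×149233 + 16290
149233 = 9×16290 + 2623
16290 = 6×2623 + 552
2623 = 4×552 + 415
552 = 1×415 + 137
415 = 3×137 + 4
137 = 34×4 + 1
4 = 4×1 + 0
gcd = 1, so the inverse exists. Back-substitute:
1 = 137 − 34·4
1 = −34·415 + 103·137
1 = 103·552 − 137·415
1 = −137·2623 + 651·552
1 = 651·16290 − 4043·2623
1 = −4043·149233 + 37038·16290
1 = 37038·314756 − 78119·149233
Hence 149233⁻¹ ≡ -78119 ≡ 236637 (mod 314756).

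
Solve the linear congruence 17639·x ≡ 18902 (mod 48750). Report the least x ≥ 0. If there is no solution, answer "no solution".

7618

First find gcd(17639, 48750):
48750 = 2·17639 + 13472
17639 = 1·13472 + 4167
13472 = 3·4167 + 971
4167 = 4·971 + 283
971 = 3·283 + 122
283 = 2·122 + 39
122 = 3·39 + 5
39 = 7·5 + 4
5 = 1·4 + 1
4 = 4·1 + 0
gcd = 1, so a unique solution mod 48750 exists.
Back-substitute for the Bézout coefficients:
1 = 5 − 4
1 = −39 + 8·5
1 = 8·122 − 25·39
1 = −25·283 + 58·122
1 = 58·971 − 199·283
1 = −199·4167 + 854·971
1 = 854·13472 − 2761·4167
1 = −2761·17639 + 3615·13472
1 = 3615·48750 − 9991·17639
So 17639·(-9991) ≡ 1 (mod 48750), giving 17639⁻¹ ≡ 38759.
x ≡ 17639⁻¹·18902 ≡ 38759·18902 ≡ 7618 (mod 48750).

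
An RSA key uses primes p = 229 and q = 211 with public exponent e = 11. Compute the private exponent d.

17411

φ(n) = (p−1)(q−1) = 228·210 = 47880.
Need d with 11·d ≡ 1 (mod 47880). Apply the extended Euclidean algorithm:
47880 = 4352*11 + 8
11 = 1*8 + 3
8 = 2*3 + 2
3 = 1*2 + 1
2 = 2*1 + 0
Back-substitute:
1 = 3 − 2
1 = −8 + 3·3
1 = 3·11 − 4·8
1 = −4·47880 + 17411·11
So 11·17411 ≡ 1 (mod 47880), hence d = 17411.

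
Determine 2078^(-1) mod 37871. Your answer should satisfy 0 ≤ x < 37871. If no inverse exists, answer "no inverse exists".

12083

Run Euclid on (37871, 2078):
37871 = 18·2078 + 467
2078 = 4·467 + 210
467 = 2·210 + 47
210 = 4·47 + 22
47 = 2·22 + 3
22 = 7·3 + 1
3 = 3·1 + 0
Since gcd(2078, 37871) = 1, back-substitute to write 1 as a combination:
1 = 22 − 7·3
1 = −7·47 + 15·22
1 = 15·210 − 67·47
1 = −67·467 + 149·210
1 = 149·2078 − 663·467
1 = −663·37871 + 12083·2078
So 2078·12083 ≡ 1 (mod 37871).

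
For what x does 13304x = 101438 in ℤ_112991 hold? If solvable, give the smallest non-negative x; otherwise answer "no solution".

15346

First find gcd(13304, 112991):
112991 = 8·13304 + 6559
13304 = 2·6559 + 186
6559 = 35·186 + 49
186 = 3·49 + 39
49 = 1·39 + 10
39 = 3·10 + 9
10 = 1·9 + 1
9 = 9·1 + 0
gcd = 1, so a unique solution mod 112991 exists.
Back-substitute for the Bézout coefficients:
1 = 10 − 9
1 = −39 + 4·10
1 = 4·49 − 5·39
1 = −5·186 + 19·49
1 = 19·6559 − 670·186
1 = −670·13304 + 1359·6559
1 = 1359·112991 − 11542·13304
So 13304·(-11542) ≡ 1 (mod 112991), giving 13304⁻¹ ≡ 101449.
x ≡ 13304⁻¹·101438 ≡ 101449·101438 ≡ 15346 (mod 112991).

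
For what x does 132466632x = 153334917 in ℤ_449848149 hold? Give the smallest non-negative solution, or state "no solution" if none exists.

146929416

First find gcd(132466632, 449848149):
449848149 = 3·132466632 + 52448253
132466632 = 2·52448253 + 27570126
52448253 = 1·27570126 + 24878127
27570126 = 1·24878127 + 2691999
24878127 = 9·2691999 + 650136
2691999 = 4·650136 + 91455
650136 = 7·91455 + 9951
91455 = 9·9951 + 1896
9951 = 5·1896 + 471
1896 = 4·471 + 12
471 = 39·12 + 3
12 = 4·3 + 0
gcd = 3 and 3 | 153334917, so solutions exist. Divide through by 3: 44155544x ≡ 51111639 (mod 149949383).
Now find 44155544⁻¹ mod 149949383:
149949383 = 3·44155544 + 17482751
44155544 = 2·17482751 + 9190042
17482751 = 1·9190042 + 8292709
9190042 = 1·8292709 + 897333
8292709 = 9·897333 + 216712
897333 = 4·216712 + 30485
216712 = 7·30485 + 3317
30485 = 9·3317 + 632
3317 = 5·632 + 157
632 = 4·157 + 4
157 = 39·4 + 1
4 = 4·1 + 0
Back-substitute:
1 = 157 − 39·4
1 = −39·632 + 157·157
1 = 157·3317 − 824·632
1 = −824·30485 + 7573·3317
1 = 7573·216712 − 53835·30485
1 = −53835·897333 + 222913·216712
1 = 222913·8292709 − 2060052·897333
1 = −2060052·9190042 + 2282965·8292709
1 = 2282965·17482751 − 4343017·9190042
1 = −4343017·44155544 + 10968999·17482751
1 = 10968999·149949383 − 37250014·44155544
So 44155544·(-37250014) ≡ 1 (mod 149949383), i.e. 44155544⁻¹ ≡ 112699369.
Then x ≡ 112699369·51111639 ≡ 146929416 (mod 149949383); the smallest non-negative solution is x = 146929416.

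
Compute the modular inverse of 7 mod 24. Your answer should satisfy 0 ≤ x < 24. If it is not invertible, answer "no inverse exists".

7

Extended Euclidean algorithm:
24 = 3·7 + 3
7 = 2·3 + 1
3 = 3·1 + 0
gcd = 1, so the inverse exists. Back-substitute:
1 = 7 − 2·3
1 = −2·24 + 7·7
So 7·7 ≡ 1 (mod 24).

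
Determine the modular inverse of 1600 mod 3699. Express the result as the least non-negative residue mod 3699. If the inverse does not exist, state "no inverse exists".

2083

gcd(3699, 1600) by repeated division:
3699 = 2·1600 + 499
1600 = 3·499 + 103
499 = 4·103 + 87
103 = 1·87 + 16
87 = 5·16 + 7
16 = 2·7 + 2
7 = 3·2 + 1
2 = 2·1 + 0
gcd = 1, so the inverse exists. Back-substitute:
1 = 7 − 3·2
1 = −3·16 + 7·7
1 = 7·87 − 38·16
1 = −38·103 + 45·87
1 = 45·499 − 218·103
1 = −218·1600 + 699·499
1 = 699·3699 − 1616·1600
Hence 1600⁻¹ ≡ -1616 ≡ 2083 (mod 3699).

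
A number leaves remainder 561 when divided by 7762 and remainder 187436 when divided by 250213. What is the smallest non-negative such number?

Write x = 561 + 7762·k. Then 7762·k ≡ 187436 − 561 ≡ 186875 (mod 250213).
Need 7762⁻¹ mod 250213. Extended Euclid on (250213, 7762):
250213 = 32*7762 + 1829
7762 = 4*1829 + 446
1829 = 4*446 + 45
446 = 9*45 + 41
45 = 1*41 + 4
41 = 10*4 + 1
4 = 4*1 + 0
Back-substitute:
1 = 41 − 10·4
1 = −10·45 + 11·41
1 = 11·446 − 109·45
1 = −109·1829 + 447·446
1 = 447·7762 − 1897·1829
1 = −1897·250213 + 61151·7762
7762⁻¹ ≡ 61151 (mod 250213), so k ≡ 61151·186875 ≡ 115202 (mod 250213).
x = 561 + 7762·115202 = 894198485.

894198485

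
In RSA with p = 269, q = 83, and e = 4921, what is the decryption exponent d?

10825

φ(n) = (p−1)(q−1) = 268·82 = 21976.
Need d with 4921·d ≡ 1 (mod 21976). Apply the extended Euclidean algorithm:
21976 = 4·4921 + 2292
4921 = 2·2292 + 337
2292 = 6·337 + 270
337 = 1·270 + 67
270 = 4·67 + 2
67 = 33·2 + 1
2 = 2·1 + 0
Back-substitute:
1 = 67 − 33·2
1 = −33·270 + 133·67
1 = 133·337 − 166·270
1 = −166·2292 + 1129·337
1 = 1129·4921 − 2424·2292
1 = −2424·21976 + 10825·4921
So 4921·10825 ≡ 1 (mod 21976), hence d = 10825.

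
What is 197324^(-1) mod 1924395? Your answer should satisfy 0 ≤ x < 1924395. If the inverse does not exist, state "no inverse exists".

Run Euclid on (1924395, 197324):
1924395 = 9·197324 + 148479
197324 = 1·148479 + 48845
148479 = 3·48845 + 1944
48845 = 25·1944 + 245
1944 = 7·245 + 229
245 = 1·229 + 16
229 = 14·16 + 5
16 = 3·5 + 1
5 = 5·1 + 0
gcd = 1, so the inverse exists. Back-substitute:
1 = 16 − 3·5
1 = −3·229 + 43·16
1 = 43·245 − 46·229
1 = −46·1944 + 365·245
1 = 365·48845 − 9171·1944
1 = −9171·148479 + 27878·48845
1 = 27878·197324 − 37049·148479
1 = −37049·1924395 + 361319·197324
So 197324·361319 ≡ 1 (mod 1924395).

361319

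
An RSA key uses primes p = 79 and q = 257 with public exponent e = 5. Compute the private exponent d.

11981

φ(n) = (p−1)(q−1) = 78·256 = 19968.
Need d with 5·d ≡ 1 (mod 19968). Apply the extended Euclidean algorithm:
19968 = 3993×5 + 3
5 = 1×3 + 2
3 = 1×2 + 1
2 = 2×1 + 0
Back-substitute:
1 = 3 − 2
1 = −5 + 2·3
1 = 2·19968 − 7987·5
So 5·(-7987) ≡ 1 (mod 19968), hence d ≡ -7987 ≡ 11981 (mod 19968).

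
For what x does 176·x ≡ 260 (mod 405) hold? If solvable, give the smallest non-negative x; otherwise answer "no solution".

250

First find gcd(176, 405):
405 = 2*176 + 53
176 = 3*53 + 17
53 = 3*17 + 2
17 = 8*2 + 1
2 = 2*1 + 0
gcd = 1, so a unique solution mod 405 exists.
Back-substitute for the Bézout coefficients:
1 = 17 − 8·2
1 = −8·53 + 25·17
1 = 25·176 − 83·53
1 = −83·405 + 191·176
So 176·(191) ≡ 1 (mod 405), giving 176⁻¹ ≡ 191.
x ≡ 176⁻¹·260 ≡ 191·260 ≡ 250 (mod 405).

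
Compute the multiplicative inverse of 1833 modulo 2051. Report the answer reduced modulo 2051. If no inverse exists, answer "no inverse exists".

461

Run Euclid on (2051, 1833):
2051 = 1*1833 + 218
1833 = 8*218 + 89
218 = 2*89 + 40
89 = 2*40 + 9
40 = 4*9 + 4
9 = 2*4 + 1
4 = 4*1 + 0
gcd = 1, so the inverse exists. Back-substitute:
1 = 9 − 2·4
1 = −2·40 + 9·9
1 = 9·89 − 20·40
1 = −20·218 + 49·89
1 = 49·1833 − 412·218
1 = −412·2051 + 461·1833
So 1833·461 ≡ 1 (mod 2051).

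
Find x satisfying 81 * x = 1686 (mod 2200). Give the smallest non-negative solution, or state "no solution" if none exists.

1406

First find gcd(81, 2200):
2200 = 27×81 + 13
81 = 6×13 + 3
13 = 4×3 + 1
3 = 3×1 + 0
gcd = 1, so a unique solution mod 2200 exists.
Back-substitute for the Bézout coefficients:
1 = 13 − 4·3
1 = −4·81 + 25·13
1 = 25·2200 − 679·81
So 81·(-679) ≡ 1 (mod 2200), giving 81⁻¹ ≡ 1521.
x ≡ 81⁻¹·1686 ≡ 1521·1686 ≡ 1406 (mod 2200).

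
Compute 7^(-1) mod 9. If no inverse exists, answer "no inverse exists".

4

gcd(9, 7) by repeated division:
9 = 1*7 + 2
7 = 3*2 + 1
2 = 2*1 + 0
gcd = 1, so the inverse exists. Back-substitute:
1 = 7 − 3·2
1 = −3·9 + 4·7
So 7·4 ≡ 1 (mod 9).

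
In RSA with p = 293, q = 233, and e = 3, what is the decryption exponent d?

45163

φ(n) = (p−1)(q−1) = 292·232 = 67744.
Need d with 3·d ≡ 1 (mod 67744). Apply the extended Euclidean algorithm:
67744 = 22581×3 + 1
3 = 3×1 + 0
Back-substitute:
1 = 67744 − 22581·3
So 3·(-22581) ≡ 1 (mod 67744), hence d ≡ -22581 ≡ 45163 (mod 67744).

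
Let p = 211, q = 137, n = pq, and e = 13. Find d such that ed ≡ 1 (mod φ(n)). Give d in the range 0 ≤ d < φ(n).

2197

φ(n) = (p−1)(q−1) = 210·136 = 28560.
Need d with 13·d ≡ 1 (mod 28560). Apply the extended Euclidean algorithm:
28560 = 2196*13 + 12
13 = 1*12 + 1
12 = 12*1 + 0
Back-substitute:
1 = 13 − 12
1 = −28560 + 2197·13
So 13·2197 ≡ 1 (mod 28560), hence d = 2197.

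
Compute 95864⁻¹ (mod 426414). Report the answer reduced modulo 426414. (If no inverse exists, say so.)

no inverse exists

Compute gcd(95864, 426414):
426414 = 4·95864 + 42958
95864 = 2·42958 + 9948
42958 = 4·9948 + 3166
9948 = 3·3166 + 450
3166 = 7·450 + 16
450 = 28·16 + 2
16 = 8·2 + 0
Since gcd = 2 > 1, 95864 is not a unit mod 426414.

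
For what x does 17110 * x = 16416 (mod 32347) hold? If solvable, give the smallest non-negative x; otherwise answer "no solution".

First find gcd(17110, 32347):
32347 = 1·17110 + 15237
17110 = 1·15237 + 1873
15237 = 8·1873 + 253
1873 = 7·253 + 102
253 = 2·102 + 49
102 = 2·49 + 4
49 = 12·4 + 1
4 = 4·1 + 0
gcd = 1, so a unique solution mod 32347 exists.
Back-substitute for the Bézout coefficients:
1 = 49 − 12·4
1 = −12·102 + 25·49
1 = 25·253 − 62·102
1 = −62·1873 + 459·253
1 = 459·15237 − 3734·1873
1 = −3734·17110 + 4193·15237
1 = 4193·32347 − 7927·17110
So 17110·(-7927) ≡ 1 (mod 32347), giving 17110⁻¹ ≡ 24420.
x ≡ 17110⁻¹·16416 ≡ 24420·16416 ≡ 2349 (mod 32347).

2349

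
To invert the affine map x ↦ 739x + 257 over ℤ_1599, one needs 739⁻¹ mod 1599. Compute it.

370

Extended Euclidean algorithm:
1599 = 2*739 + 121
739 = 6*121 + 13
121 = 9*13 + 4
13 = 3*4 + 1
4 = 4*1 + 0
gcd = 1, so the inverse exists. Back-substitute:
1 = 13 − 3·4
1 = −3·121 + 28·13
1 = 28·739 − 171·121
1 = −171·1599 + 370·739
So 739·370 ≡ 1 (mod 1599).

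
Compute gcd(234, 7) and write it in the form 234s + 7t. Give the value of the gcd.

Euclidean algorithm:
234 = 33*7 + 3
7 = 2*3 + 1
3 = 3*1 + 0
gcd(234, 7) = 1.
Express as a combination:
1 = 7 − 2·3
1 = −2·234 + 67·7
So 1 = (-2)·234 + (67)·7.

1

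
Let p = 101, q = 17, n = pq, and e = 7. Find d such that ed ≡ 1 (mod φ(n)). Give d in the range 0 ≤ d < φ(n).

φ(n) = (p−1)(q−1) = 100·16 = 1600.
Need d with 7·d ≡ 1 (mod 1600). Apply the extended Euclidean algorithm:
1600 = 228·7 + 4
7 = 1·4 + 3
4 = 1·3 + 1
3 = 3·1 + 0
Back-substitute:
1 = 4 − 3
1 = −7 + 2·4
1 = 2·1600 − 457·7
So 7·(-457) ≡ 1 (mod 1600), hence d ≡ -457 ≡ 1143 (mod 1600).

1143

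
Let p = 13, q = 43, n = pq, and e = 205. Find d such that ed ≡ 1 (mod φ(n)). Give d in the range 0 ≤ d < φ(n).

φ(n) = (p−1)(q−1) = 12·42 = 504.
Need d with 205·d ≡ 1 (mod 504). Apply the extended Euclidean algorithm:
504 = 2×205 + 94
205 = 2×94 + 17
94 = 5×17 + 9
17 = 1×9 + 8
9 = 1×8 + 1
8 = 8×1 + 0
Back-substitute:
1 = 9 − 8
1 = −17 + 2·9
1 = 2·94 − 11·17
1 = −11·205 + 24·94
1 = 24·504 − 59·205
So 205·(-59) ≡ 1 (mod 504), hence d ≡ -59 ≡ 445 (mod 504).

445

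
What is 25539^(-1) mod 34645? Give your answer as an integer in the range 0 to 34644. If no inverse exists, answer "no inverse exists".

8374

gcd(34645, 25539) by repeated division:
34645 = 1×25539 + 9106
25539 = 2×9106 + 7327
9106 = 1×7327 + 1779
7327 = 4×1779 + 211
1779 = 8×211 + 91
211 = 2×91 + 29
91 = 3×29 + 4
29 = 7×4 + 1
4 = 4×1 + 0
The gcd is 1. Working backward:
1 = 29 − 7·4
1 = −7·91 + 22·29
1 = 22·211 − 51·91
1 = −51·1779 + 430·211
1 = 430·7327 − 1771·1779
1 = −1771·9106 + 2201·7327
1 = 2201·25539 − 6173·9106
1 = −6173·34645 + 8374·25539
So 25539·8374 ≡ 1 (mod 34645).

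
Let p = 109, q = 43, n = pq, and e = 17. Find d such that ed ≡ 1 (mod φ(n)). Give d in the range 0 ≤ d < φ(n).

1601

φ(n) = (p−1)(q−1) = 108·42 = 4536.
Need d with 17·d ≡ 1 (mod 4536). Apply the extended Euclidean algorithm:
4536 = 266×17 + 14
17 = 1×14 + 3
14 = 4×3 + 2
3 = 1×2 + 1
2 = 2×1 + 0
Back-substitute:
1 = 3 − 2
1 = −14 + 5·3
1 = 5·17 − 6·14
1 = −6·4536 + 1601·17
So 17·1601 ≡ 1 (mod 4536), hence d = 1601.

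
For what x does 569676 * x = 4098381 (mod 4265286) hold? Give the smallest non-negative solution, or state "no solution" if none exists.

gcd(569676, 4265286):
4265286 = 7*569676 + 277554
569676 = 2*277554 + 14568
277554 = 19*14568 + 762
14568 = 19*762 + 90
762 = 8*90 + 42
90 = 2*42 + 6
42 = 7*6 + 0
gcd = 6, but 6 ∤ 4098381, so the congruence has no solution.

no solution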